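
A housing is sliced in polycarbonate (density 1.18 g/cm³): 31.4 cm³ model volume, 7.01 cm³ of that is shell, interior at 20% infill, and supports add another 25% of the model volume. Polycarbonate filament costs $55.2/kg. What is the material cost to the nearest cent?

$1.29

Infill region = 31.4 − 7.01, so 24.39 cm³.
Infill volume: 0.20 × 24.39 → 4.878 cm³.
Support: 0.25 × 31.4 → 7.85 cm³.
Deposited volume = 7.01 + 4.878 + 7.85, so 19.738 cm³.
Mass: 19.738 × 1.18 → 23.29084 g.
At $55.2/kg: 23.29084/1000 × 55.2 = $1.29.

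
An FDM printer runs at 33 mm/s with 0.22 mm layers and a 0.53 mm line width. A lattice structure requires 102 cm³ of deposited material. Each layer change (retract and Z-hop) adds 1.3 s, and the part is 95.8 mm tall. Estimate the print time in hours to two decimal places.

7.52 hours

Line area: 0.22 × 0.53 → 0.1166 mm².
Total extruded path = 102000/0.1166 = 874785.6 mm.
Time extruding: 874785.6 / 33 → 26508.7 s.
Layers = ⌈95.8/0.22⌉ = 436.
Z-hop total = 436 × 1.3, so 566.8 s.
Altogether 26508.7 + 566.8 = 27075.5 s, i.e. 7.52 hours.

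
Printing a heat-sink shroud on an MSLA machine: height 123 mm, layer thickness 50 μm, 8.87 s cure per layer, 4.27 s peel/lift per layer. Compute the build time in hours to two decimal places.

8.98 hours

Number of layers: 123 / 0.05 → 2460 (rounded up).
Cycle time = 8.87 + 4.27, so 13.14 s.
Build time: 2460 × 13.14 s = 32324.4 s, i.e. 8.98 hours.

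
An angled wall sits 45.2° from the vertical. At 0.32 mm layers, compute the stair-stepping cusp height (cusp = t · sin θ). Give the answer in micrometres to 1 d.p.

227.1 μm

h_c = t·sin θ = 0.32 × 0.7096 = 0.227072 mm (227.1 μm).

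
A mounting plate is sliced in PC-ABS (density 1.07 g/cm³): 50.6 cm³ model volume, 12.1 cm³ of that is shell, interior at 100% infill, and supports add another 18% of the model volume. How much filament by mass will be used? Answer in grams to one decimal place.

Interior volume = 50.6 − 12.1 = 38.5 cm³.
Infill volume: 1.00 × 38.5 → 38.5 cm³.
Support: 0.18 × 50.6 → 9.108 cm³.
Total extruded = 12.1 + 38.5 + 9.108 = 59.708 cm³.
Mass = 59.708 × 1.07, so 63.88756 g.

63.9 g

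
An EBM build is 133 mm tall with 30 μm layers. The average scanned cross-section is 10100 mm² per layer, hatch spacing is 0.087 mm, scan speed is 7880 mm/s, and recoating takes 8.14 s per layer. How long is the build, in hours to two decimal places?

Number of layers: 133 / 0.03 → 4434 (rounded up).
Scan path per layer = 10100 / 0.087 = 116092 mm.
Per-layer scan time = 116092 / 7880, so 14.7325 s.
Per-layer time: 14.7325 + 8.14 → 22.8725 s.
Build time = 4434 × 22.8725 = 101416.665 s = 28.17 hours.

28.17 hours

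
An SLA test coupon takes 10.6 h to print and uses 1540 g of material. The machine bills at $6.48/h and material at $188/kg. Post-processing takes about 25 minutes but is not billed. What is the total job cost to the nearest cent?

$358.21

Time charge = 6.48 × 10.6 = $68.688.
Material cost: 188 × 1540/1000 → $289.52.
Job cost: 68.688 + 289.52 = 358.208 ≈ $358.21.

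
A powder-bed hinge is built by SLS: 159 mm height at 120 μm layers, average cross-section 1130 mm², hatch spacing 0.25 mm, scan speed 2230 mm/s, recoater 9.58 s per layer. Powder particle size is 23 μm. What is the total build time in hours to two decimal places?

Layers = ⌈159/0.12⌉ = 1325.
Hatch length per layer = 1130 / 0.25 = 4520 mm.
Scan time per layer = 4520 / 2230, so 2.0269 s.
Time per layer = 2.0269 + 9.58, so 11.6069 s.
Build time = 1325 × 11.6069 = 15379.1425 s = 4.27 hours.

4.27 hours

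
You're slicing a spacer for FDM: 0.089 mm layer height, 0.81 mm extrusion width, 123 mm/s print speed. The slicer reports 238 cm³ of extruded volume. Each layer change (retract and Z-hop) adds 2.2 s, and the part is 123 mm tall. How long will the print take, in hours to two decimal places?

Line area = 0.089 × 0.81, so 0.07209 mm².
Path length: 238000 mm³ / 0.07209 mm² → 3301428.8 mm.
Extrusion time: 3301428.8 / 123 → 26840.9 s.
Number of layers: 123 / 0.089 → 1383 (rounded up).
Layer-change overhead: 1383 × 2.2 → 3042.6 s.
Altogether 26840.9 + 3042.6 = 29883.5 s, i.e. 8.30 hours.

8.30 hours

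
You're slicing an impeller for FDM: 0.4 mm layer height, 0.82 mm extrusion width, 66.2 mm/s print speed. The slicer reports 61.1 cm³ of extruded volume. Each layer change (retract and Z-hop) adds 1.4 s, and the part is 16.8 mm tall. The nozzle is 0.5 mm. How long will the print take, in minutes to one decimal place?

Bead cross-section = 0.4 × 0.82 = 0.328 mm².
Path length: 61100 mm³ / 0.328 mm² → 186280.5 mm.
Time extruding: 186280.5 / 66.2 → 2813.9 s.
Layer count = ceil(16.8 / 0.4) = 42.
Z-hop total: 42 × 1.4 → 58.8 s.
Altogether 2813.9 + 58.8 = 2872.7 s, i.e. 47.9 minutes.

47.9 minutes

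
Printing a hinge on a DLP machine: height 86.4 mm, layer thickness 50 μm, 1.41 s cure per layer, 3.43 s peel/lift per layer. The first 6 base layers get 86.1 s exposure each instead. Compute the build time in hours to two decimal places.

Layers = ⌈86.4/0.05⌉ = 1728.
Burn-in layers = 6 × (86.1 + 3.43) = 537.18 s.
Remaining layers = 1722 × (1.41 + 3.43) = 8334.48 s.
Total = 537.18 + 8334.48 = 8871.66 s = 2.46 hours.

2.46 hours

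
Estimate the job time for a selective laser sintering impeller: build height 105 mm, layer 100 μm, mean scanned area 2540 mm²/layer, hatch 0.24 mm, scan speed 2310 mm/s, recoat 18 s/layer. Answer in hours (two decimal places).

Layer count = ceil(105 / 0.1) = 1050.
Scan path per layer = 2540 / 0.24, so 10583.3 mm.
Scan time per layer = 10583.3 / 2310, so 4.5815 s.
Time per layer: 4.5815 + 18 → 22.5815 s.
1050 layers × 22.5815 s/layer = 23710.575 s, i.e. 6.59 hours.

6.59 hours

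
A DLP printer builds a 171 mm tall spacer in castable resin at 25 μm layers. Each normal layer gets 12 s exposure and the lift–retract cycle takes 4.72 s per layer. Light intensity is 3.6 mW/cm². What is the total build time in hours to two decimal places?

Layers = ⌈171/0.025⌉ = 6840.
Cycle time: 12 + 4.72 → 16.72 s.
Build time: 6840 × 16.72 s = 114364.8 s, i.e. 31.77 hours.

31.77 hours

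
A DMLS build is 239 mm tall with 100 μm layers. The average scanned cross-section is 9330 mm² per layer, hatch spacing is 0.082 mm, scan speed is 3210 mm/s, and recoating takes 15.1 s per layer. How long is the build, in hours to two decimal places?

Number of layers: 239 / 0.1 → 2390 (rounded up).
Hatch length per layer = 9330 / 0.082, so 113780.5 mm.
Scan time per layer: 113780.5 / 3210 → 35.4456 s.
Time per layer = 35.4456 + 15.1 = 50.5456 s.
Total: 2390 × 50.5456 s = 120803.984 s → 33.56 hours.

33.56 hours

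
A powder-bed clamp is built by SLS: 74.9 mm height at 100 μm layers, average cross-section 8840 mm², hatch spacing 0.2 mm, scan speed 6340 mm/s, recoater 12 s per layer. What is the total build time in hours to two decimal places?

3.95 hours

Number of layers: 74.9 / 0.1 → 749 (rounded up).
Scan path per layer = 8840 / 0.2 = 44200 mm.
Per-layer scan time = 44200 / 6340, so 6.9716 s.
Time per layer: 6.9716 + 12 → 18.9716 s.
Total: 749 × 18.9716 s = 14209.7284 s → 3.95 hours.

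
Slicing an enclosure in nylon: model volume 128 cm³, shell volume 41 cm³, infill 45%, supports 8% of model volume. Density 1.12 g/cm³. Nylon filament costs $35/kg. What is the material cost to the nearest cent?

Infill region: 128 − 41 → 87 cm³.
Infill deposited: 0.45 × 87 → 39.15 cm³.
Support = 0.08 × 128 = 10.24 cm³.
Total extruded = 41 + 39.15 + 10.24 = 90.39 cm³.
Mass = 90.39 × 1.12 = 101.2368 g.
Cost = 101.2368 g / 1000 × $35/kg = $3.54.

$3.54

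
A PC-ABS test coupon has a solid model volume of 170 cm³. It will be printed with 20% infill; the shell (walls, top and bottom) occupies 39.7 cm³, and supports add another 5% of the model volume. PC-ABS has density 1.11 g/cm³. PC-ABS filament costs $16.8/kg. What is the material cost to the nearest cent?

$1.38

Infill region: 170 − 39.7 → 130.3 cm³.
Infill deposited = 0.20 × 130.3 = 26.06 cm³.
Support = 0.05 × 170, so 8.5 cm³.
Total printed volume = 39.7 + 26.06 + 8.5 = 74.26 cm³.
Mass = 74.26 × 1.11 = 82.4286 g.
At $16.8/kg: 82.4286/1000 × 16.8 = $1.38.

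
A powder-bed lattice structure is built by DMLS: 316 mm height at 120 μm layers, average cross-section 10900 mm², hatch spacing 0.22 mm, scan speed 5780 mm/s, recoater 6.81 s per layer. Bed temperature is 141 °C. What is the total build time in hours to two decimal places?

Number of layers: 316 / 0.12 → 2634 (rounded up).
Hatch length per layer = 10900 / 0.22 = 49545.5 mm.
Laser time per layer = 49545.5 / 5780, so 8.5719 s.
Time per layer = 8.5719 + 6.81 = 15.3819 s.
Total: 2634 × 15.3819 s = 40515.9246 s → 11.25 hours.

11.25 hours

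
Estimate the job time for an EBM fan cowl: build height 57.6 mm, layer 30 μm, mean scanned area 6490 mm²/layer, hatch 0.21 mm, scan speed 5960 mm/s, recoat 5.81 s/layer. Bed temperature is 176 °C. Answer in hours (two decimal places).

5.86 hours

Layer count = ceil(57.6 / 0.03) = 1920.
Scan path per layer = 6490 / 0.21, so 30904.8 mm.
Scan time per layer = 30904.8 / 5960 = 5.1854 s.
Layer cycle = 5.1854 + 5.81, so 10.9954 s.
Total: 1920 × 10.9954 s = 21111.168 s → 5.86 hours.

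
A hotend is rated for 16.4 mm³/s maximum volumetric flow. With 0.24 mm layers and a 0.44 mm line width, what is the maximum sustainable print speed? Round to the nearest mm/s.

Bead cross-section: 0.24 × 0.44 → 0.1056 mm².
v_max = Q/A = 16.4/0.1056 = 155.30 mm/s → 155 mm/s.

155 mm/s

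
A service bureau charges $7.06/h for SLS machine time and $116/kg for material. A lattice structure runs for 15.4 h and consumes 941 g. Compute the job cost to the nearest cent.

$217.88

Machine cost = 7.06 × 15.4, so $108.724.
Material cost = 116 × 941/1000, so $109.156.
Job cost: 108.724 + 109.156 = $217.88.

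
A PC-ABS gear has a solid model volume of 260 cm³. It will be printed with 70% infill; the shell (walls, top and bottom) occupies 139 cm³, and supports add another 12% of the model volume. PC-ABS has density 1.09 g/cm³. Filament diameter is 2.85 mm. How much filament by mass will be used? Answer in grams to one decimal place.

277.8 g

Volume inside the shell: 260 − 139 → 121 cm³.
Infill deposited = 0.70 × 121 = 84.7 cm³.
Support = 0.12 × 260, so 31.2 cm³.
Total extruded = 139 + 84.7 + 31.2 = 254.9 cm³.
Mass = 254.9 × 1.09 = 277.841 g.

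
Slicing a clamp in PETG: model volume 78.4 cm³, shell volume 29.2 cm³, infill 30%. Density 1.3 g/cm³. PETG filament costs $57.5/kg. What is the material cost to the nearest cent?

$3.29

Interior volume = 78.4 − 29.2 = 49.2 cm³.
Infill deposited = 0.30 × 49.2 = 14.76 cm³.
Total extruded = 29.2 + 14.76 = 43.96 cm³.
Mass: 43.96 × 1.3 → 57.148 g.
Cost = 57.148 g / 1000 × $57.5/kg = $3.29.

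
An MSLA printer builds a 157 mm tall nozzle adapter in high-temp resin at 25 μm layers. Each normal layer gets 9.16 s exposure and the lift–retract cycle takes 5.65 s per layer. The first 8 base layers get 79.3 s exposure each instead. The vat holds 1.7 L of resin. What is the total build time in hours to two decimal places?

Layers = ⌈157/0.025⌉ = 6280.
Base layers = 8 × (79.3 + 5.65) = 679.6 s.
Normal layers = 6272 × (9.16 + 5.65), so 92888.32 s.
Sum: 679.6 + 92888.32 = 93567.92 s → 25.99 hours.

25.99 hours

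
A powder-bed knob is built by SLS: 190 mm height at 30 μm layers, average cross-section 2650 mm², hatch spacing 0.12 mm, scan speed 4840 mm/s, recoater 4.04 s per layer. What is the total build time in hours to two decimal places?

15.14 hours

Number of layers: 190 / 0.03 → 6334 (rounded up).
Scan path per layer: 2650 / 0.12 → 22083.3 mm.
Laser time per layer = 22083.3 / 4840, so 4.5627 s.
Per-layer time: 4.5627 + 4.04 → 8.6027 s.
Build time = 6334 × 8.6027 = 54489.5018 s = 15.14 hours.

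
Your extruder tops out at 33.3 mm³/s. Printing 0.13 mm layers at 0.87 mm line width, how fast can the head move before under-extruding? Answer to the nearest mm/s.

Extrusion cross-section: 0.13 × 0.87 → 0.1131 mm².
v_max = Q/A = 33.3/0.1131 = 294.43 mm/s → 294 mm/s.

294 mm/s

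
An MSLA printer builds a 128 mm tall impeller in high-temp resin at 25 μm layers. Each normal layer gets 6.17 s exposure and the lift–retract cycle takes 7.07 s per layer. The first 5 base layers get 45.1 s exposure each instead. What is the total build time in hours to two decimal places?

18.88 hours

Layer count = ceil(128 / 0.025) = 5120.
Base layers: 5 × (45.1 + 7.07) → 260.85 s.
Remaining layers = 5115 × (6.17 + 7.07), so 67722.6 s.
Total = 260.85 + 67722.6 = 67983.45 s = 18.88 hours.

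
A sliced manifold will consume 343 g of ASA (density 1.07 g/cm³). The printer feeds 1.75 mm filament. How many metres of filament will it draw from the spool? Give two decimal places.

Extruded volume: 343/1.07 = 320.5607 cm³ (320560.7 mm³).
Cross-section of 1.75 mm filament: π·(1.75/2)² = 2.4053 mm².
L = V/A = 320560.7/2.4053 = 133272.65 mm → 133.27 m.

133.27 m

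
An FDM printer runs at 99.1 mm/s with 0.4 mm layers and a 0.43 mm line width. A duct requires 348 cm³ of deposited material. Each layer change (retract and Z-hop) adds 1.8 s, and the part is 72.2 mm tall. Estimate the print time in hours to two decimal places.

Extrusion cross-section: 0.4 × 0.43 → 0.172 mm².
Path length: 348000 mm³ / 0.172 mm² → 2023255.8 mm.
Time extruding = 2023255.8 / 99.1, so 20416.3 s.
Number of layers: 72.2 / 0.4 → 181 (rounded up).
Layer-change overhead = 181 × 1.8, so 325.8 s.
Total = 20416.3 + 325.8 = 20742.1 s = 5.76 hours.

5.76 hours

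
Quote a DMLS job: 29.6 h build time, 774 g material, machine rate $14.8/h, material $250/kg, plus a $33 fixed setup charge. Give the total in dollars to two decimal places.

Time charge: 14.8 × 29.6 → $438.08.
Material charge = 250 × 774/1000, so $193.50.
Adding setup: 438.08 + 193.50 + 33 → $664.58.

$664.58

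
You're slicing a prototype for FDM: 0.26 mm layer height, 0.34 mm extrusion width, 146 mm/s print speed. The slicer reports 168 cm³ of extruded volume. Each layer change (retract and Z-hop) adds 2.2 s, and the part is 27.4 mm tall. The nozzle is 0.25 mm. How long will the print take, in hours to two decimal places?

Bead cross-section = 0.26 × 0.34 = 0.0884 mm².
Total extruded path = 168000/0.0884 = 1900452.5 mm.
Extrusion time = 1900452.5 / 146 = 13016.8 s.
Number of layers: 27.4 / 0.26 → 106 (rounded up).
Non-print overhead = 106 × 2.2 = 233.2 s.
Altogether 13016.8 + 233.2 = 13250 s, i.e. 3.68 hours.

3.68 hours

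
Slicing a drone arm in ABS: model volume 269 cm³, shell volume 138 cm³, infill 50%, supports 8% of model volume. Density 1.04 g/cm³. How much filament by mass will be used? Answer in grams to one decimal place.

Infill region = 269 − 138, so 131 cm³.
Infill deposited: 0.50 × 131 → 65.5 cm³.
Support = 0.08 × 269 = 21.52 cm³.
Total extruded = 138 + 65.5 + 21.52, so 225.02 cm³.
Mass = 225.02 × 1.04 = 234.0208 g.

234.0 g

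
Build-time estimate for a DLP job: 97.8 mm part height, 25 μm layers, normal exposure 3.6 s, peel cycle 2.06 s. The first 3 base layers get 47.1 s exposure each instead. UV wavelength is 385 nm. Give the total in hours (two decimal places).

Number of layers: 97.8 / 0.025 → 3912 (rounded up).
Bottom layers: 3 × (47.1 + 2.06) → 147.48 s.
Normal layers = 3909 × (3.6 + 2.06), so 22124.94 s.
Total = 147.48 + 22124.94 = 22272.42 s = 6.19 hours.

6.19 hours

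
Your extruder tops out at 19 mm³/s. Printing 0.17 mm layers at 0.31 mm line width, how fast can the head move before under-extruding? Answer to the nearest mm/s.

Bead cross-section = 0.17 × 0.31 = 0.0527 mm².
v_max = Q/A = 19/0.0527 = 360.53 mm/s → 361 mm/s.

361 mm/s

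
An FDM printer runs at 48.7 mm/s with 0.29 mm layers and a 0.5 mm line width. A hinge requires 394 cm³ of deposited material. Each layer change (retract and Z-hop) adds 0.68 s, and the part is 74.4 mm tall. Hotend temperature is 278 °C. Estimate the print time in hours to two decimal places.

Line area: 0.29 × 0.5 → 0.145 mm².
Total extruded path = 394000/0.145 = 2717241.4 mm.
Extrusion time = 2717241.4 / 48.7 = 55795.5 s.
Layer count = ceil(74.4 / 0.29) = 257.
Non-print overhead = 257 × 0.68 = 174.76 s.
Altogether 55795.5 + 174.76 = 55970.26 s, i.e. 15.55 hours.

15.55 hours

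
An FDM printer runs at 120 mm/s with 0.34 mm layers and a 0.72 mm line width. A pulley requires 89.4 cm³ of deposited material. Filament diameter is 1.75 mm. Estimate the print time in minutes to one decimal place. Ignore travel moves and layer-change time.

50.7 minutes

Extrusion cross-section: 0.34 × 0.72 → 0.2448 mm².
Total extruded path = 89400/0.2448 = 365196.1 mm.
Print-move time = 365196.1 / 120 = 3043.3 s.
In the requested units: 3043.3 s = 50.7 minutes.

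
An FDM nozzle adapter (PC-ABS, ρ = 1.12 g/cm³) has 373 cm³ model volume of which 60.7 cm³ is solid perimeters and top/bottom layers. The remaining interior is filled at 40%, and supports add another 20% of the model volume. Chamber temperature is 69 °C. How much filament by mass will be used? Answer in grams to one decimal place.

Interior volume = 373 − 60.7, so 312.3 cm³.
Infill deposited = 0.40 × 312.3, so 124.92 cm³.
Support: 0.20 × 373 → 74.6 cm³.
Deposited volume: 60.7 + 124.92 + 74.6 → 260.22 cm³.
Mass = 260.22 × 1.12, so 291.4464 g.

291.4 g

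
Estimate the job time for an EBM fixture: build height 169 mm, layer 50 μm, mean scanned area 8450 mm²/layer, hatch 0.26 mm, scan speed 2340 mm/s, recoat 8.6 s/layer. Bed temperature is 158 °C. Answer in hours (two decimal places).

Layers = ⌈169/0.05⌉ = 3380.
Scan path per layer = 8450 / 0.26, so 32500 mm.
Per-layer scan time = 32500 / 2340, so 13.8889 s.
Layer cycle = 13.8889 + 8.6 = 22.4889 s.
Total: 3380 × 22.4889 s = 76012.482 s → 21.11 hours.

21.11 hours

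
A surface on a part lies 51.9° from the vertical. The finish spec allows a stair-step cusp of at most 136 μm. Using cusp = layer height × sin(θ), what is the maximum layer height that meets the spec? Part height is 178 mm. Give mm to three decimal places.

0.173 mm

t = h_c / sin θ = 0.136 / 0.7869 = 0.173 mm.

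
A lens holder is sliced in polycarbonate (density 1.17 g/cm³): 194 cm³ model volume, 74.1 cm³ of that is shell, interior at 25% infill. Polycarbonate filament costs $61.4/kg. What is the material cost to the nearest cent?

$7.48

Volume inside the shell = 194 − 74.1, so 119.9 cm³.
Deposited infill: 0.25 × 119.9 → 29.975 cm³.
Total extruded = 74.1 + 29.975 = 104.075 cm³.
Mass: 104.075 × 1.17 → 121.76775 g.
At $61.4/kg: 121.76775/1000 × 61.4 = $7.48.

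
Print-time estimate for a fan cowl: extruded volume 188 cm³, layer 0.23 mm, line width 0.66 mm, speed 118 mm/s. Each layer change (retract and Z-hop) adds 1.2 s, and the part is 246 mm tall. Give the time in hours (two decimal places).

Extrusion cross-section = 0.23 × 0.66, so 0.1518 mm².
Toolpath length = 188 cm³ / 0.1518 mm² = 188000 / 0.1518 = 1238471.7 mm.
Time extruding: 1238471.7 / 118 → 10495.5 s.
Layers = ⌈246/0.23⌉ = 1070.
Non-print overhead = 1070 × 1.2, so 1284 s.
Altogether 10495.5 + 1284 = 11779.5 s, i.e. 3.27 hours.

3.27 hours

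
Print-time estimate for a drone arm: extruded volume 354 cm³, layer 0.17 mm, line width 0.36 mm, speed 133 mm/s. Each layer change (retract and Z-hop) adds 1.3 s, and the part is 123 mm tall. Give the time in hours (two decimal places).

Bead cross-section: 0.17 × 0.36 → 0.0612 mm².
Toolpath length = 354 cm³ / 0.0612 mm² = 354000 / 0.0612 = 5784313.7 mm.
Time extruding = 5784313.7 / 133, so 43491.1 s.
Layer count = ceil(123 / 0.17) = 724.
Layer-change overhead = 724 × 1.3, so 941.2 s.
Total = 43491.1 + 941.2 = 44432.3 s = 12.34 hours.

12.34 hours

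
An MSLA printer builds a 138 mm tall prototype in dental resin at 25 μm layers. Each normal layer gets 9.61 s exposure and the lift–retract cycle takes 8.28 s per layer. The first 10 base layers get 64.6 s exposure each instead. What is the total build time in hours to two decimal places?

Number of layers: 138 / 0.025 → 5520 (rounded up).
Bottom layers = 10 × (64.6 + 8.28) = 728.8 s.
Remaining layers = 5510 × (9.61 + 8.28) = 98573.9 s.
Total = 728.8 + 98573.9 = 99302.7 s = 27.58 hours.

27.58 hours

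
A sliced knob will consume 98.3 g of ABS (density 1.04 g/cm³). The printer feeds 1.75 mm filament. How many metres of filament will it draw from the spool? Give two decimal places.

39.30 m

Extruded volume: 98.3/1.04 = 94.5192 cm³ (94519.2 mm³).
Filament cross-section = π × (1.75/2)² = 2.4053 mm².
L = V/A = 94519.2/2.4053 = 39296.22 mm → 39.30 m.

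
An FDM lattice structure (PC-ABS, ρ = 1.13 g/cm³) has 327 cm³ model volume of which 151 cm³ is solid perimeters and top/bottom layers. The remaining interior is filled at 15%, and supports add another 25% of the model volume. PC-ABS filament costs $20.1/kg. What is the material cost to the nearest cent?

Volume inside the shell = 327 − 151, so 176 cm³.
Infill volume = 0.15 × 176, so 26.4 cm³.
Support: 0.25 × 327 → 81.75 cm³.
Deposited volume: 151 + 26.4 + 81.75 → 259.15 cm³.
Mass: 259.15 × 1.13 → 292.8395 g.
At $20.1/kg: 292.8395/1000 × 20.1 = $5.89.

$5.89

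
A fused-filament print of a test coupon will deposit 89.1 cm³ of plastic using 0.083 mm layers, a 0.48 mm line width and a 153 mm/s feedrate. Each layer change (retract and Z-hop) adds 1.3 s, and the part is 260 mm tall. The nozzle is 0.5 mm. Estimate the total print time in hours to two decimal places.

Bead cross-section = 0.083 × 0.48 = 0.03984 mm².
Path length: 89100 mm³ / 0.03984 mm² → 2236445.8 mm.
Extrusion time = 2236445.8 / 153, so 14617.3 s.
Layers = ⌈260/0.083⌉ = 3133.
Layer-change overhead = 3133 × 1.3, so 4072.9 s.
Altogether 14617.3 + 4072.9 = 18690.2 s, i.e. 5.19 hours.

5.19 hours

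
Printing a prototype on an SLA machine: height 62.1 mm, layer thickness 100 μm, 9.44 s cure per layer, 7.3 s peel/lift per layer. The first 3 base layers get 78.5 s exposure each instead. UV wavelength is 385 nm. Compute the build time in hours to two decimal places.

Layer count = ceil(62.1 / 0.1) = 621.
Base layers = 3 × (78.5 + 7.3) = 257.4 s.
Normal layers = 618 × (9.44 + 7.3), so 10345.32 s.
Sum: 257.4 + 10345.32 = 10602.72 s → 2.95 hours.

2.95 hours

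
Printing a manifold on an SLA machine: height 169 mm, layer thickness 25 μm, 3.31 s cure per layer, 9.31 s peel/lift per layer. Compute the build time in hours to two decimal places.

23.70 hours

Number of layers: 169 / 0.025 → 6760 (rounded up).
Cycle time: 3.31 + 9.31 → 12.62 s.
Build time: 6760 × 12.62 s = 85311.2 s, i.e. 23.70 hours.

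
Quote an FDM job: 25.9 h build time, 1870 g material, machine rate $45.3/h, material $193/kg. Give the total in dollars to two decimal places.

Machine-time cost = 45.3 × 25.9, so $1173.27.
Material cost = 193 × 1870/1000 = $360.91.
Job cost: 1173.27 + 360.91 = $1534.18.

$1534.18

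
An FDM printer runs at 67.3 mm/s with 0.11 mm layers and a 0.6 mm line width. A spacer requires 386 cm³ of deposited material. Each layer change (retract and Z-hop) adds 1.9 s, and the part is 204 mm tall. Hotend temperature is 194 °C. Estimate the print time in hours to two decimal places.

25.12 hours

Extrusion cross-section = 0.11 × 0.6, so 0.066 mm².
Path length: 386000 mm³ / 0.066 mm² → 5848484.8 mm.
Time extruding: 5848484.8 / 67.3 → 86901.7 s.
Layer count = ceil(204 / 0.11) = 1855.
Non-print overhead = 1855 × 1.9, so 3524.5 s.
Total = 86901.7 + 3524.5 = 90426.2 s = 25.12 hours.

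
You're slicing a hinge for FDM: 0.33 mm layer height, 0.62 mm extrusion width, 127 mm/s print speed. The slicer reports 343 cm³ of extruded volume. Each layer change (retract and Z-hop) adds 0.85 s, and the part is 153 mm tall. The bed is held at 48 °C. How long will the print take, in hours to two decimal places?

Line area = 0.33 × 0.62 = 0.2046 mm².
Toolpath length = 343 cm³ / 0.2046 mm² = 343000 / 0.2046 = 1676441.8 mm.
Extrusion time = 1676441.8 / 127 = 13200.3 s.
Number of layers: 153 / 0.33 → 464 (rounded up).
Z-hop total = 464 × 0.85 = 394.4 s.
Total = 13200.3 + 394.4 = 13594.7 s = 3.78 hours.

3.78 hours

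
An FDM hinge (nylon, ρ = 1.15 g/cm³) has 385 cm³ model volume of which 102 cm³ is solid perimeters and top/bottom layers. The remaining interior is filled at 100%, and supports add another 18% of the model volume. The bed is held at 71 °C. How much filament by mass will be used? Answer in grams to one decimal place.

Infill region = 385 − 102 = 283 cm³.
Infill volume = 1.00 × 283, so 283 cm³.
Support = 0.18 × 385 = 69.3 cm³.
Deposited volume = 102 + 283 + 69.3 = 454.3 cm³.
Mass = 454.3 × 1.15 = 522.445 g.

522.4 g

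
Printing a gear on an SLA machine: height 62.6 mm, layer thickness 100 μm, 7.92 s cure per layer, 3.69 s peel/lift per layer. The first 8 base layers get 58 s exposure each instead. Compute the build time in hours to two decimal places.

2.13 hours

Number of layers: 62.6 / 0.1 → 626 (rounded up).
Base layers = 8 × (58 + 3.69) = 493.52 s.
Normal layers: 618 × (7.92 + 3.69) → 7174.98 s.
Total = 493.52 + 7174.98 = 7668.5 s = 2.13 hours.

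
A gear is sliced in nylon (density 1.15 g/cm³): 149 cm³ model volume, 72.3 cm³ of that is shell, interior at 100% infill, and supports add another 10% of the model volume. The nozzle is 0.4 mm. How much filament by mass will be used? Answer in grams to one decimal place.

Interior volume: 149 − 72.3 → 76.7 cm³.
Infill volume = 1.00 × 76.7, so 76.7 cm³.
Support = 0.10 × 149, so 14.9 cm³.
Total extruded = 72.3 + 76.7 + 14.9, so 163.9 cm³.
Mass: 163.9 × 1.15 → 188.485 g.

188.5 g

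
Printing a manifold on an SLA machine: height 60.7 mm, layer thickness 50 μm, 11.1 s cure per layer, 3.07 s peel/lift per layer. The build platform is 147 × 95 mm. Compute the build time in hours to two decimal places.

4.78 hours

Layers = ⌈60.7/0.05⌉ = 1214.
Cycle time = 11.1 + 3.07 = 14.17 s.
Total = 1214 × 14.17 = 17202.38 s = 4.78 hours.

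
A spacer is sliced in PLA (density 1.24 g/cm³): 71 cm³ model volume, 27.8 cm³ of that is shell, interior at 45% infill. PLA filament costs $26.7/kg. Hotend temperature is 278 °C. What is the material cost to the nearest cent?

Interior volume = 71 − 27.8 = 43.2 cm³.
Deposited infill = 0.45 × 43.2 = 19.44 cm³.
Total printed volume = 27.8 + 19.44, so 47.24 cm³.
Mass = 47.24 × 1.24, so 58.5776 g.
Cost = 58.5776 g / 1000 × $26.7/kg = $1.56.

$1.56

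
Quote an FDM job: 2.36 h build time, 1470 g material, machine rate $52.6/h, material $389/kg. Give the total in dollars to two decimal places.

$695.97

Time charge: 52.6 × 2.36 → $124.136.
Material cost = 389 × 1470/1000 = $571.83.
Total = 124.136 + 571.83 = 695.966 ≈ $695.97.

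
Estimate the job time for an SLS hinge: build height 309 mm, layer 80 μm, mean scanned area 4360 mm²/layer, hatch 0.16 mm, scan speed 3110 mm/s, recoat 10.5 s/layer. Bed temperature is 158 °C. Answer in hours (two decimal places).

Number of layers: 309 / 0.08 → 3863 (rounded up).
Per-layer scan distance: 4360 / 0.16 → 27250 mm.
Scan time per layer: 27250 / 3110 → 8.7621 s.
Layer cycle: 8.7621 + 10.5 → 19.2621 s.
Build time = 3863 × 19.2621 = 74409.4923 s = 20.67 hours.

20.67 hours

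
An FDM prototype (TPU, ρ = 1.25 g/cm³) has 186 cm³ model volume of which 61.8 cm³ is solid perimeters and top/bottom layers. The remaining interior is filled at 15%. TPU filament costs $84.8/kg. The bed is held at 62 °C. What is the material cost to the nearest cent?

Infill region = 186 − 61.8 = 124.2 cm³.
Infill deposited: 0.15 × 124.2 → 18.63 cm³.
Deposited volume = 61.8 + 18.63, so 80.43 cm³.
Mass = 80.43 × 1.25 = 100.5375 g.
Cost = 100.5375 g / 1000 × $84.8/kg = $8.53.

$8.53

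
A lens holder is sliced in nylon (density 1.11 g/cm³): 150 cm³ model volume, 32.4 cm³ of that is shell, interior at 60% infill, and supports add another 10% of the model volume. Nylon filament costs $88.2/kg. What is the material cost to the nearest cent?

Interior volume: 150 − 32.4 → 117.6 cm³.
Infill volume = 0.60 × 117.6 = 70.56 cm³.
Support = 0.10 × 150, so 15 cm³.
Total extruded: 32.4 + 70.56 + 15 → 117.96 cm³.
Mass = 117.96 × 1.11, so 130.9356 g.
At $88.2/kg: 130.9356/1000 × 88.2 = $11.55.

$11.55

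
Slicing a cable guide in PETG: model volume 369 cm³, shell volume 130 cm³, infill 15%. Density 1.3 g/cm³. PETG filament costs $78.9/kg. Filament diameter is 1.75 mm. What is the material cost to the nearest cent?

Volume inside the shell: 369 − 130 → 239 cm³.
Infill volume: 0.15 × 239 → 35.85 cm³.
Deposited volume = 130 + 35.85, so 165.85 cm³.
Mass = 165.85 × 1.3, so 215.605 g.
At $78.9/kg: 215.605/1000 × 78.9 = $17.01.

$17.01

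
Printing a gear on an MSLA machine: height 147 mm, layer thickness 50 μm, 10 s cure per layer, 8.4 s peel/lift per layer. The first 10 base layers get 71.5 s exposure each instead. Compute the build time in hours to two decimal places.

Layers = ⌈147/0.05⌉ = 2940.
Base layers = 10 × (71.5 + 8.4) = 799 s.
Normal layers: 2930 × (10 + 8.4) → 53912 s.
Sum: 799 + 53912 = 54711 s → 15.20 hours.

15.20 hours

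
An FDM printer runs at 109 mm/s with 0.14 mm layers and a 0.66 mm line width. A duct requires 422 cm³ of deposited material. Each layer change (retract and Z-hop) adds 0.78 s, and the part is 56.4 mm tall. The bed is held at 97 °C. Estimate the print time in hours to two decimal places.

Line area: 0.14 × 0.66 → 0.0924 mm².
Toolpath length = 422 cm³ / 0.0924 mm² = 422000 / 0.0924 = 4567099.6 mm.
Extrusion time = 4567099.6 / 109, so 41900 s.
Number of layers: 56.4 / 0.14 → 403 (rounded up).
Non-print overhead = 403 × 0.78 = 314.34 s.
Altogether 41900 + 314.34 = 42214.34 s, i.e. 11.73 hours.

11.73 hours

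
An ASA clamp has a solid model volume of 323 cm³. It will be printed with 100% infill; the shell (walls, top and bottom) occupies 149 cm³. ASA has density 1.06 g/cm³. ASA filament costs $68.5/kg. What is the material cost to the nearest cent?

Interior volume = 323 − 149 = 174 cm³.
Infill deposited: 1.00 × 174 → 174 cm³.
Deposited volume: 149 + 174 → 323 cm³.
Mass = 323 × 1.06, so 342.38 g.
Cost = 342.38 g / 1000 × $68.5/kg = $23.45.

$23.45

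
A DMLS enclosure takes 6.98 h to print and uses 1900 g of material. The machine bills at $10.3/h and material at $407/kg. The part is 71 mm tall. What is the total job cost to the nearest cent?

Machine cost = 10.3 × 6.98 = $71.894.
Feedstock cost: 407 × 1900/1000 → $773.30.
Total = 71.894 + 773.30 = 845.194 ≈ $845.19.

$845.19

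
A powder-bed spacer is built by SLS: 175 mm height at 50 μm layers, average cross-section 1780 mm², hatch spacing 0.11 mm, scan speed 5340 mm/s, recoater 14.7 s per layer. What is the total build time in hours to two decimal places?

Layers = ⌈175/0.05⌉ = 3500.
Scan path per layer = 1780 / 0.11 = 16181.8 mm.
Laser time per layer = 16181.8 / 5340 = 3.0303 s.
Layer cycle = 3.0303 + 14.7 = 17.7303 s.
Total: 3500 × 17.7303 s = 62056.05 s → 17.24 hours.

17.24 hours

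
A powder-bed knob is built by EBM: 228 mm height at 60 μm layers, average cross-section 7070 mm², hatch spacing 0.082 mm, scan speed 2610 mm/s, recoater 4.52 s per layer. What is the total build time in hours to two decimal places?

Number of layers: 228 / 0.06 → 3800 (rounded up).
Per-layer scan distance: 7070 / 0.082 → 86219.5 mm.
Per-layer scan time = 86219.5 / 2610, so 33.0343 s.
Per-layer time = 33.0343 + 4.52, so 37.5543 s.
3800 layers × 37.5543 s/layer = 142706.34 s, i.e. 39.64 hours.

39.64 hours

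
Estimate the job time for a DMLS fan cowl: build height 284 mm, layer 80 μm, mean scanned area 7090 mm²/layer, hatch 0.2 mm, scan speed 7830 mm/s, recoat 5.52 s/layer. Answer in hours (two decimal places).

Layer count = ceil(284 / 0.08) = 3550.
Hatch length per layer = 7090 / 0.2 = 35450 mm.
Per-layer scan time: 35450 / 7830 → 4.5275 s.
Layer cycle = 4.5275 + 5.52, so 10.0475 s.
Build time = 3550 × 10.0475 = 35668.625 s = 9.91 hours.

9.91 hours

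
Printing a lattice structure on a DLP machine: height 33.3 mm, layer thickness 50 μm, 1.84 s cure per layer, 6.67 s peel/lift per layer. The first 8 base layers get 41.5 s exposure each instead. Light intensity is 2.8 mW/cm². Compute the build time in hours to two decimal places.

1.66 hours

Layer count = ceil(33.3 / 0.05) = 666.
Base layers = 8 × (41.5 + 6.67), so 385.36 s.
Normal layers = 658 × (1.84 + 6.67), so 5599.58 s.
Total = 385.36 + 5599.58 = 5984.94 s = 1.66 hours.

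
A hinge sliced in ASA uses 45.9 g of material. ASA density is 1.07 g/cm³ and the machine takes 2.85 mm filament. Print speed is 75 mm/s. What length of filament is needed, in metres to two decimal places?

6.72 m

Extruded volume: 45.9/1.07 = 42.8972 cm³ (42897.2 mm³).
A = π r² = π × 1.425² = 6.3794 mm².
Length = 42897.2 / 6.3794 = 6724.33 mm = 6.72 m.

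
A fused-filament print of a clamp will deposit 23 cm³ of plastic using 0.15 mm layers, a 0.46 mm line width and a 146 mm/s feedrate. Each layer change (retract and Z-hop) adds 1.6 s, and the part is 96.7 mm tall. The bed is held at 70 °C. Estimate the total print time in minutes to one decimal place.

55.3 minutes

Extrusion cross-section = 0.15 × 0.46, so 0.069 mm².
Path length: 23000 mm³ / 0.069 mm² → 333333.3 mm.
Extrusion time: 333333.3 / 146 → 2283.1 s.
Layer count = ceil(96.7 / 0.15) = 645.
Layer-change overhead: 645 × 1.6 → 1032 s.
Total = 2283.1 + 1032 = 3315.1 s = 55.3 minutes.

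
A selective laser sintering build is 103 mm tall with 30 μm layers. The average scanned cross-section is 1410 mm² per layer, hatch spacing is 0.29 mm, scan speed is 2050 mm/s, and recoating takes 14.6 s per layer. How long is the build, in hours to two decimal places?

16.19 hours

Layers = ⌈103/0.03⌉ = 3434.
Scan path per layer = 1410 / 0.29 = 4862.1 mm.
Scan time per layer = 4862.1 / 2050 = 2.3718 s.
Time per layer = 2.3718 + 14.6 = 16.9718 s.
3434 layers × 16.9718 s/layer = 58281.1612 s, i.e. 16.19 hours.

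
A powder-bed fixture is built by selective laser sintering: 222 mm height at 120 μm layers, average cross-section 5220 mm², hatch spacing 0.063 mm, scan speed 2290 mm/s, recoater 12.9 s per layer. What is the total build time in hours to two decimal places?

25.22 hours

Layers = ⌈222/0.12⌉ = 1850.
Per-layer scan distance = 5220 / 0.063, so 82857.1 mm.
Scan time per layer = 82857.1 / 2290, so 36.1821 s.
Per-layer time = 36.1821 + 12.9, so 49.0821 s.
Total: 1850 × 49.0821 s = 90801.885 s → 25.22 hours.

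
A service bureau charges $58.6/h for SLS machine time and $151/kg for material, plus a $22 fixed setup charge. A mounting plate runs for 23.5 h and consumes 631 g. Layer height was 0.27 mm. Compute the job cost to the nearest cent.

Machine cost = 58.6 × 23.5 = $1377.10.
Material cost = 151 × 631/1000, so $95.281.
Adding setup: 1377.10 + 95.281 + 22 → 1494.381 ≈ $1494.38.

$1494.38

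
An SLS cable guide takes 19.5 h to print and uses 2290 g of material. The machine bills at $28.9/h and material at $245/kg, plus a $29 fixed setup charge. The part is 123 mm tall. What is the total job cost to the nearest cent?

$1153.60

Time charge = 28.9 × 19.5, so $563.55.
Material cost = 245 × 2290/1000 = $561.05.
Total = 563.55 + 561.05 + 29 = $1153.60.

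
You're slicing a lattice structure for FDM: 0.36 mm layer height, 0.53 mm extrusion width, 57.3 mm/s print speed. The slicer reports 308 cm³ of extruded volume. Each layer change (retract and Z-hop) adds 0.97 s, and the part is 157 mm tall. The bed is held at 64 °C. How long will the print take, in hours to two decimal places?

Bead cross-section: 0.36 × 0.53 → 0.1908 mm².
Path length: 308000 mm³ / 0.1908 mm² → 1614255.8 mm.
Extrusion time: 1614255.8 / 57.3 → 28172 s.
Layers = ⌈157/0.36⌉ = 437.
Z-hop total = 437 × 0.97, so 423.89 s.
Total = 28172 + 423.89 = 28595.89 s = 7.94 hours.

7.94 hours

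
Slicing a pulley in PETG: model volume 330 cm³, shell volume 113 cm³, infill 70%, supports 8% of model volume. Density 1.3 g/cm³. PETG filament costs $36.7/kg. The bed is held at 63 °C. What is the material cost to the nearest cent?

Infill region = 330 − 113, so 217 cm³.
Infill volume = 0.70 × 217, so 151.9 cm³.
Support: 0.08 × 330 → 26.4 cm³.
Total extruded: 113 + 151.9 + 26.4 → 291.3 cm³.
Mass = 291.3 × 1.3 = 378.69 g.
Cost = 378.69 g / 1000 × $36.7/kg = $13.90.

$13.90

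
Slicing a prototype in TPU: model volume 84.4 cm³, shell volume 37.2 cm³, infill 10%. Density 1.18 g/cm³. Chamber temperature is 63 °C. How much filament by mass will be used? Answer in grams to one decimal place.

49.5 g

Infill region = 84.4 − 37.2 = 47.2 cm³.
Deposited infill: 0.10 × 47.2 → 4.72 cm³.
Total extruded: 37.2 + 4.72 → 41.92 cm³.
Mass = 41.92 × 1.18, so 49.4656 g.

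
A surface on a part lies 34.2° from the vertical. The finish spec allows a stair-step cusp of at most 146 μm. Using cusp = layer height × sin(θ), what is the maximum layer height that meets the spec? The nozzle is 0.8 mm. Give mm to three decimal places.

0.260 mm

t = h_c / sin θ = 0.146 / 0.5621 = 0.260 mm.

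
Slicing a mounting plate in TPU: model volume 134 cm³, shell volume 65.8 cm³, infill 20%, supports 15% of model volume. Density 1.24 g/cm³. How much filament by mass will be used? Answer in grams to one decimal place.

Interior volume = 134 − 65.8, so 68.2 cm³.
Deposited infill: 0.20 × 68.2 → 13.64 cm³.
Support = 0.15 × 134 = 20.1 cm³.
Deposited volume = 65.8 + 13.64 + 20.1, so 99.54 cm³.
Mass = 99.54 × 1.24, so 123.4296 g.

123.4 g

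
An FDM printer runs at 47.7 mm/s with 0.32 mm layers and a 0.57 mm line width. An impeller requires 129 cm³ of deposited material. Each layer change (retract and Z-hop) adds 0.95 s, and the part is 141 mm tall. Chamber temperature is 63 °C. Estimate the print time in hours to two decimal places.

4.23 hours

Extrusion cross-section = 0.32 × 0.57 = 0.1824 mm².
Path length: 129000 mm³ / 0.1824 mm² → 707236.8 mm.
Extrusion time = 707236.8 / 47.7, so 14826.8 s.
Layer count = ceil(141 / 0.32) = 441.
Layer-change overhead = 441 × 0.95, so 418.95 s.
Total = 14826.8 + 418.95 = 15245.75 s = 4.23 hours.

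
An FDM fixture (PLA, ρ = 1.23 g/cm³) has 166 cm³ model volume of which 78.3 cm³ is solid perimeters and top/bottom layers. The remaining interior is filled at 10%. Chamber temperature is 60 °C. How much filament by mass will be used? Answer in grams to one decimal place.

Infill region = 166 − 78.3 = 87.7 cm³.
Infill volume = 0.10 × 87.7 = 8.77 cm³.
Total printed volume = 78.3 + 8.77 = 87.07 cm³.
Mass = 87.07 × 1.23, so 107.0961 g.

107.1 g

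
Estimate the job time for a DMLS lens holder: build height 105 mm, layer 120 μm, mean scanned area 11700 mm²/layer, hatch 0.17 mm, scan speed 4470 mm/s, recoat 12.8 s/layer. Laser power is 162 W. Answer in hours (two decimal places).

6.85 hours

Layer count = ceil(105 / 0.12) = 875.
Per-layer scan distance = 11700 / 0.17 = 68823.5 mm.
Per-layer scan time = 68823.5 / 4470 = 15.3968 s.
Per-layer time = 15.3968 + 12.8 = 28.1968 s.
Total: 875 × 28.1968 s = 24672.2 s → 6.85 hours.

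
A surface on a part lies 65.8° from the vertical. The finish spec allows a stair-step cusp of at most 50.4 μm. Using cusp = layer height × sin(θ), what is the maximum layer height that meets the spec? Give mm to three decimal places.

Layer height = cusp / sin(65.8°) = 0.0504 / 0.9121 = 0.055 mm.

0.055 mm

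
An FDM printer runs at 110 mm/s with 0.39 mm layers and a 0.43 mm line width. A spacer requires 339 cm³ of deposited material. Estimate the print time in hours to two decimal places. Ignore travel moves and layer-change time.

5.10 hours

Line area: 0.39 × 0.43 → 0.1677 mm².
Toolpath length = 339 cm³ / 0.1677 mm² = 339000 / 0.1677 = 2021466.9 mm.
Print-move time = 2021466.9 / 110, so 18377 s.
In the requested units: 18377 s = 5.10 hours.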